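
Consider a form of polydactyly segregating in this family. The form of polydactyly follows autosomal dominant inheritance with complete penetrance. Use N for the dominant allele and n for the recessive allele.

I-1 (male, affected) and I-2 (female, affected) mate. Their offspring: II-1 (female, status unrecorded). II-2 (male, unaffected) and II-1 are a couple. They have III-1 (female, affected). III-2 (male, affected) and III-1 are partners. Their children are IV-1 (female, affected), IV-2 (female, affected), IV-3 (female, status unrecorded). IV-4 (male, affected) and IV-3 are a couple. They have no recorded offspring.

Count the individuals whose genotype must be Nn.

1

Obligate heterozygotes: III-1 is affected so carries N and received n from II-2 (nn), so III-1 is Nn.
Every other individual is either homozygous by phenotype or has at least one consistent homozygous assignment, so the count is 1.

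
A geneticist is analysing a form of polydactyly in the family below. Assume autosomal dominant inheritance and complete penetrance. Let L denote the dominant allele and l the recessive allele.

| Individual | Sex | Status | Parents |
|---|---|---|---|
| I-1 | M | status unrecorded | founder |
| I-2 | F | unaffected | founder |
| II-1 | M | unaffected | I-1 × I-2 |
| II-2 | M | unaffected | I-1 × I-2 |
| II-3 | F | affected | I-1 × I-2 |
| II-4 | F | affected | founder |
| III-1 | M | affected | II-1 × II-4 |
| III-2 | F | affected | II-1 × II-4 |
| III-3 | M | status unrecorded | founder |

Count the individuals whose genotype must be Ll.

4

Obligate heterozygotes: I-1 passed L to II-3 (Ll, whose l came from I-2) and passed l to II-1 (ll), so I-1 is Ll; II-3 is affected so carries L and received l from I-2 (ll), so II-3 is Ll; III-1 is affected so carries L and received l from II-1 (ll), so III-1 is Ll; III-2 is affected so carries L and received l from II-1 (ll), so III-2 is Ll.
Every other individual is either homozygous by phenotype or has at least one consistent homozygous assignment, so the count is 4.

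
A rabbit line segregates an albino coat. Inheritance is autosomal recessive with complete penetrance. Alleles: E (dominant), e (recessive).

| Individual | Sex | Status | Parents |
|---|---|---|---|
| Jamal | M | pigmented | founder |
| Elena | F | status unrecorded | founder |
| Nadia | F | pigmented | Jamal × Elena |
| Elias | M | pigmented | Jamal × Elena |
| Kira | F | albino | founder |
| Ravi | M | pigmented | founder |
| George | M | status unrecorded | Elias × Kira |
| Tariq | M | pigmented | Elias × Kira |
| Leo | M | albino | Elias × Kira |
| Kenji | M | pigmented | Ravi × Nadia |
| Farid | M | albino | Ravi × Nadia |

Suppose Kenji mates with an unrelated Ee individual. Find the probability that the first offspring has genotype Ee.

Ravi is pigmented so carries E and passed e to Farid (ee), so Ravi is Ee.
Nadia is pigmented so carries E and passed e to Farid (ee), so Nadia is Ee.
Kenji is a pigmented offspring of Ravi (Ee) × Nadia (Ee), whose cross gives 1/4 EE : 1/2 Ee : 1/4 ee; conditioning on being pigmented, Kenji is EE with probability 1/3, Ee with probability 2/3.
Summing over parental genotype combinations, P(offspring has genotype Ee) = 1/3·1/2 + 2/3·1/2 = 1/2.

1/2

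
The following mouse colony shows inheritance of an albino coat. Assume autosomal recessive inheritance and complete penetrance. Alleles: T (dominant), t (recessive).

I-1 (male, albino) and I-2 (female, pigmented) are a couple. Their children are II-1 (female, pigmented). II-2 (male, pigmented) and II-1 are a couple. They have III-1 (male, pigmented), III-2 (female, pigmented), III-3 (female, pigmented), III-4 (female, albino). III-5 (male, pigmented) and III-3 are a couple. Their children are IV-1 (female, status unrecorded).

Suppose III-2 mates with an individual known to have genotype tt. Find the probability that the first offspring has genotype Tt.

II-2 is pigmented so carries T and passed t to III-4 (tt), so II-2 is Tt.
II-1 is pigmented so carries T and received t from I-1 (tt), so II-1 is Tt.
III-2 is a pigmented offspring of II-2 (Tt) × II-1 (Tt), whose cross gives 1/4 TT : 1/2 Tt : 1/4 tt; conditioning on being pigmented, III-2 is TT with probability 1/3, Tt with probability 2/3.
Summing over parental genotype combinations, P(offspring has genotype Tt) = 1/3·1 + 2/3·1/2 = 2/3.

2/3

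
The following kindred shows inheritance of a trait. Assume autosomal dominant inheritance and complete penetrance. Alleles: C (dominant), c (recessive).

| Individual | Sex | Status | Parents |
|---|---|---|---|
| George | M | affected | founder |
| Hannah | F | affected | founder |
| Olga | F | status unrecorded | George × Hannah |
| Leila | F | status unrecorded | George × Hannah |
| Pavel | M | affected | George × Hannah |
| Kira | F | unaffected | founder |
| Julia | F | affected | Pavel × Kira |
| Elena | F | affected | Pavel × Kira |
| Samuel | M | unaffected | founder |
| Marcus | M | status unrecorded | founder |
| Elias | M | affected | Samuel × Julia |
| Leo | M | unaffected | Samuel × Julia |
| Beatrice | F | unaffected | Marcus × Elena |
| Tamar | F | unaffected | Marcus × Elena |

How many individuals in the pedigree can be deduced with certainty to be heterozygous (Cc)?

Obligate heterozygotes: Julia is affected so carries C and received c from Kira (cc), so Julia is Cc; Elena is affected so carries C and received c from Kira (cc), so Elena is Cc; Elias is affected so carries C and received c from Samuel (cc), so Elias is Cc.
Every other individual is either homozygous by phenotype or has at least one consistent homozygous assignment, so the count is 3.

3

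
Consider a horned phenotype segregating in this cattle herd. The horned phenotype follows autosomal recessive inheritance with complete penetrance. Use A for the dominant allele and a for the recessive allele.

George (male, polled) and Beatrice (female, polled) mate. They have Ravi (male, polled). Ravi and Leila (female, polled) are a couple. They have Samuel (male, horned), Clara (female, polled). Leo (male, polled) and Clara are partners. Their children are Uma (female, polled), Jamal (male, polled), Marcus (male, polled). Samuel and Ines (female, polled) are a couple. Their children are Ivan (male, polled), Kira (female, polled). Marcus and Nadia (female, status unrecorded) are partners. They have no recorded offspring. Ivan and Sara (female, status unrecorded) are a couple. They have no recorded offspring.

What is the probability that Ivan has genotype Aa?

1

Ivan is polled so carries A and received a from Samuel (aa), so Ivan is Aa, giving P(Aa) = 1.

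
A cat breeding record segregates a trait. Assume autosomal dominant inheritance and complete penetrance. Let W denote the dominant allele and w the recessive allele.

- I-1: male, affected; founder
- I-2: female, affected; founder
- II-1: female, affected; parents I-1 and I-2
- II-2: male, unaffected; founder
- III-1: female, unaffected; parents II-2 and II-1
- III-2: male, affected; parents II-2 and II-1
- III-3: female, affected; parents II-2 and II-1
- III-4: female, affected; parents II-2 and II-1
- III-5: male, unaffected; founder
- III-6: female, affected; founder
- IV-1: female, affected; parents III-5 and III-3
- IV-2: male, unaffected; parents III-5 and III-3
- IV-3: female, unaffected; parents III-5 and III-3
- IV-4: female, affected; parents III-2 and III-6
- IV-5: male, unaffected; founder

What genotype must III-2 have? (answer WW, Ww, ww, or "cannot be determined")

From phenotype alone, III-2 is WW or Ww.
III-2 is affected so carries W and received w from II-2 (ww), so III-2 is Ww.

Ww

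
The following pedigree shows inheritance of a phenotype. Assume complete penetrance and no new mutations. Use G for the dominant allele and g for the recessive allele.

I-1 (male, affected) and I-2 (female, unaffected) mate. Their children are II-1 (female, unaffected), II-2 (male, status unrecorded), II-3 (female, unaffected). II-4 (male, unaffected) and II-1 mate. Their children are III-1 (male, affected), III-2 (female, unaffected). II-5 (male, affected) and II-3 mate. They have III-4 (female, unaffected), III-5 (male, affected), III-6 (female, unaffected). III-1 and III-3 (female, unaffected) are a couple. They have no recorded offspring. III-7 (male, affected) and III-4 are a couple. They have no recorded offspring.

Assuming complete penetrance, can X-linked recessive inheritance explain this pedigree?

Yes

A consistent assignment under X-linked recessive exists: I-1 X^g Y, I-2 X^G X^G, II-1 X^G X^g, II-2 X^G Y, II-3 X^G X^g, II-4 X^G Y, II-5 X^g Y, III-1 X^g Y, III-2 X^G X^G, III-3 X^G X^G, III-4 X^G X^g, III-5 X^g Y, III-6 X^G X^g, III-7 X^g Y.
In this assignment every recorded phenotype matches its genotype and every non-founder's genotype is obtainable from its parents' genotypes, so the pedigree is consistent.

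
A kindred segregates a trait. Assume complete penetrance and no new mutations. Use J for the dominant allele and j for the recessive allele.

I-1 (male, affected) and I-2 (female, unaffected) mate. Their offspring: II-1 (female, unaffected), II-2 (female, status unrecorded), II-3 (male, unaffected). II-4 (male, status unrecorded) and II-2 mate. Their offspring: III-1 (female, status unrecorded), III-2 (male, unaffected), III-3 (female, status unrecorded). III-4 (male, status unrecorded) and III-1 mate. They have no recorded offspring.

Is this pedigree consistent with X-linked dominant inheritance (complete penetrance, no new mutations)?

Under X-linked dominant, II-1 (unaffected, female) cannot arise from I-1 (affected) × I-2 (unaffected).

No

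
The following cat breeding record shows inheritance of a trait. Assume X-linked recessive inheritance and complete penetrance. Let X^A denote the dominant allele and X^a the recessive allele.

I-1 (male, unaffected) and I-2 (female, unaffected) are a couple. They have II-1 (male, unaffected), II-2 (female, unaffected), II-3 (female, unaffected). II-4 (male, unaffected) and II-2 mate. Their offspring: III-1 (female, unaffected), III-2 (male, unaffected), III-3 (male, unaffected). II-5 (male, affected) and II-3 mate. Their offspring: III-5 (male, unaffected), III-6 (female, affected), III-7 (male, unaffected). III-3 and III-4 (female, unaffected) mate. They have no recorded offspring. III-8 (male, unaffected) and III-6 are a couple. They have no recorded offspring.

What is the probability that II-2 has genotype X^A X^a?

I-1 is unaffected, so I-1 is X^A Y.
I-2 is unaffected so carries A and passed a to II-3 (X^A X^a, whose A came from I-1), so I-2 is X^A X^a.
Their cross gives offspring ratios 1/2 X^A X^A : 1/2 X^A X^a. Conditioning on II-2 being unaffected, P(X^A X^a) = 1/2 / 1 = 1/2 before taking II-2's own offspring into account.
II-4 is unaffected, so II-4 is X^A Y.
Now use II-2's offspring. Probability of each recorded status — unaffected son III-2: 1/2 if II-2 is X^A X^a, 1 if X^A X^A; unaffected son III-3: 1/2 if II-2 is X^A X^a, 1 if X^A X^A. (III-1: equally likely either way, so uninformative.)
Bayes: P(X^A X^a) = 1/2·1/4 / (1/2·1/4 + 1/2·1) = 1/5.

1/5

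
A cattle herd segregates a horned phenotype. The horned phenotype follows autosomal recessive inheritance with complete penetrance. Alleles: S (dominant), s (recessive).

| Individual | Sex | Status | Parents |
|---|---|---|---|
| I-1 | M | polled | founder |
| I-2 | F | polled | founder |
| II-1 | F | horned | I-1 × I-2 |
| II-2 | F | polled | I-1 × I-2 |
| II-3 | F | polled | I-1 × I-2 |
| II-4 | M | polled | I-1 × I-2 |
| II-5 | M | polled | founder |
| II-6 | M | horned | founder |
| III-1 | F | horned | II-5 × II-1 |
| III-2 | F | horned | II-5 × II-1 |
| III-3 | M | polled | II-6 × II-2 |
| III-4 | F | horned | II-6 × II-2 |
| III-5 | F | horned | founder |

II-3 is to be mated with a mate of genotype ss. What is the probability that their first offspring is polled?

2/3

I-1 is polled so carries S and passed s to II-1 (ss), so I-1 is Ss.
I-2 is polled so carries S and passed s to II-1 (ss), so I-2 is Ss.
II-3 is a polled offspring of I-1 (Ss) × I-2 (Ss), whose cross gives 1/4 SS : 1/2 Ss : 1/4 ss; conditioning on being polled, II-3 is SS with probability 1/3, Ss with probability 2/3.
Summing over parental genotype combinations, P(offspring is polled) = 1/3·1 + 2/3·1/2 = 2/3.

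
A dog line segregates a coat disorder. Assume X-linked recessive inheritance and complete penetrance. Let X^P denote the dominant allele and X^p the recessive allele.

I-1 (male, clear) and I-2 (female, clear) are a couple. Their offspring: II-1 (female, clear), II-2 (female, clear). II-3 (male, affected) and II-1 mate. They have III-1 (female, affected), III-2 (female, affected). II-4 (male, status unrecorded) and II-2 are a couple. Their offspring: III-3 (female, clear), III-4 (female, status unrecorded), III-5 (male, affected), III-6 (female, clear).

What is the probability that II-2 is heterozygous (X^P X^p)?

II-2 is clear so carries P and passed p to III-5 (X^p Y), so II-2 is X^P X^p, giving P(X^P X^p) = 1.

1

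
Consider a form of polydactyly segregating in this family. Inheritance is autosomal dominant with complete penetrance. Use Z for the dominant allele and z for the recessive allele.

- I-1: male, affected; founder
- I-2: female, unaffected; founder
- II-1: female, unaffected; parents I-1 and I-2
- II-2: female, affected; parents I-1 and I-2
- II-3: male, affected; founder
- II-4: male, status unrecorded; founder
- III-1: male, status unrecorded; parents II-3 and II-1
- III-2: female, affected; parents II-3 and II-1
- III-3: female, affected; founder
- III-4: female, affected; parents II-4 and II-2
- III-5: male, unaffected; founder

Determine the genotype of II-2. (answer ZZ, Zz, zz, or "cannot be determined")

Zz

From phenotype alone, II-2 is ZZ or Zz.
II-2 is affected so carries Z and received z from I-2 (zz), so II-2 is Zz.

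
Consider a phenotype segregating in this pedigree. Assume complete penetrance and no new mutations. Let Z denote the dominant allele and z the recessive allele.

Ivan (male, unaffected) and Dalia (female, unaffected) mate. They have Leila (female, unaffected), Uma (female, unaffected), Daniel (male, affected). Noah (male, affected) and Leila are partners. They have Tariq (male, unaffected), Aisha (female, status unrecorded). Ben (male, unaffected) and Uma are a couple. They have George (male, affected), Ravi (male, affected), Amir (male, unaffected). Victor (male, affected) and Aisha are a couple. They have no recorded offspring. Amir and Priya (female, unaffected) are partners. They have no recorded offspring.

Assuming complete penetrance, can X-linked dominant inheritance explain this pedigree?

Under X-linked dominant, Daniel (affected, male) cannot arise from Ivan (unaffected) × Dalia (unaffected).

No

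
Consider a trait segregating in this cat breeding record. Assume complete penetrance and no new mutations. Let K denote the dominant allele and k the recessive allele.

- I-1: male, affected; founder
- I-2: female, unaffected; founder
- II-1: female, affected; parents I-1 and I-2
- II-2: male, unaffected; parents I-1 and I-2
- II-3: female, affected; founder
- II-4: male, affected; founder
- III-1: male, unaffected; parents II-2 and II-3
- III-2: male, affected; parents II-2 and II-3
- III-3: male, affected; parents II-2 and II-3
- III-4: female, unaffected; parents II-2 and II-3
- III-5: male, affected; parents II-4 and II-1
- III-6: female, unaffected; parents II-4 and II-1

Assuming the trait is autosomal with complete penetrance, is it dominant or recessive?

II-4 and II-1 are both affected yet have an unaffected child III-6. Under a recessive model two affected parents are homozygous and every child would be affected, so the trait cannot be recessive.

dominant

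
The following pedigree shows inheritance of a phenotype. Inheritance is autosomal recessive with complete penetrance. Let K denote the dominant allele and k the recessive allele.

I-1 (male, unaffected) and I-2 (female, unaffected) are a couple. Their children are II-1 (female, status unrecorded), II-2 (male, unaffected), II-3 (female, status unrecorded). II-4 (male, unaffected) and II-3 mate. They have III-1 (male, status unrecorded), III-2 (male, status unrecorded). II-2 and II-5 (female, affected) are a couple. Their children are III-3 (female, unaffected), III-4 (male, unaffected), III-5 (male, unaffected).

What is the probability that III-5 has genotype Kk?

III-5 is unaffected so carries K and received k from II-5 (kk), so III-5 is Kk, giving P(Kk) = 1.

1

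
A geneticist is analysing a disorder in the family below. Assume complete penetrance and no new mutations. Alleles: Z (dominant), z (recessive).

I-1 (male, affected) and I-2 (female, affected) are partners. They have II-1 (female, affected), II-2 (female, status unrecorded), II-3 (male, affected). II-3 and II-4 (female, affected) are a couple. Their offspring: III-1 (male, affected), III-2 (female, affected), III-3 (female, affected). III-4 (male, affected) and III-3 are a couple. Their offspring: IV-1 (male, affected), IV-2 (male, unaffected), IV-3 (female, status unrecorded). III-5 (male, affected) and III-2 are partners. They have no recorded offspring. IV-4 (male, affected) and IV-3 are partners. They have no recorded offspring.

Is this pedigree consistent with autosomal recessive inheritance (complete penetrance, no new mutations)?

Under autosomal recessive, IV-2 (unaffected, male) cannot arise from III-4 (affected) × III-3 (affected).

No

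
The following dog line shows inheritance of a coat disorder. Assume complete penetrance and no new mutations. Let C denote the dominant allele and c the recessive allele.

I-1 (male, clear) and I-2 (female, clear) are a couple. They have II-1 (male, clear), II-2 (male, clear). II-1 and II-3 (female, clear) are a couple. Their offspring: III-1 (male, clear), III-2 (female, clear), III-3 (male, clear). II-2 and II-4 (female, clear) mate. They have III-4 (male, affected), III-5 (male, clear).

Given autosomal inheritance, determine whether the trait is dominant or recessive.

II-2 and II-4 are both clear yet have an affected child III-4. Under dominance, an affected child requires at least one affected parent, so the trait cannot be dominant.

recessive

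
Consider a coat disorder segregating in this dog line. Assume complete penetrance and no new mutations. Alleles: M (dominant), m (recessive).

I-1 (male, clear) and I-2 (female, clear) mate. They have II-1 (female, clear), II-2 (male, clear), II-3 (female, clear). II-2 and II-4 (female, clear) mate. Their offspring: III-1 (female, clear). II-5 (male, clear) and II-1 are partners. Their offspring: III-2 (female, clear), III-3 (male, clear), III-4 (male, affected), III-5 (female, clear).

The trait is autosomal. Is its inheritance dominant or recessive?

II-5 and II-1 are both clear yet have an affected child III-4. Under dominance, an affected child requires at least one affected parent, so the trait cannot be dominant.

recessive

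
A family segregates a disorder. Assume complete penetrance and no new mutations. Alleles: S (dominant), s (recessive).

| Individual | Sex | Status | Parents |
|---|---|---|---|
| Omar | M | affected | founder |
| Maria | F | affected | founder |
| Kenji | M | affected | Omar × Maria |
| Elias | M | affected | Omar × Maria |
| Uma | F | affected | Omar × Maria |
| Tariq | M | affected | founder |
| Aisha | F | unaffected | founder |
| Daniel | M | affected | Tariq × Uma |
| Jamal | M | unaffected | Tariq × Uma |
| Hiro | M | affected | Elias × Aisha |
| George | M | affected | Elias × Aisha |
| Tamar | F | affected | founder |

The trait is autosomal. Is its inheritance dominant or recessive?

dominant

Tariq and Uma are both affected yet have an unaffected child Jamal. Under a recessive model two affected parents are homozygous and every child would be affected, so the trait cannot be recessive.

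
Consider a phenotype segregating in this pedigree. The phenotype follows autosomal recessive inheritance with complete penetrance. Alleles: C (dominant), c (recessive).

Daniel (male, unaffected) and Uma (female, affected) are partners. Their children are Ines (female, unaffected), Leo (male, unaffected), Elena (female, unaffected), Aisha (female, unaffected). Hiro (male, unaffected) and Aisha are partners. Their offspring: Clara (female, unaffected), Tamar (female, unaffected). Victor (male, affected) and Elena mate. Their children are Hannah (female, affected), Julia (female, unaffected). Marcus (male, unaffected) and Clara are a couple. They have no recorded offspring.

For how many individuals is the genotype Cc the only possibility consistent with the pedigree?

Obligate heterozygotes: Ines is unaffected so carries C and received c from Uma (cc), so Ines is Cc; Leo is unaffected so carries C and received c from Uma (cc), so Leo is Cc; Elena is unaffected so carries C and received c from Uma (cc), so Elena is Cc; Aisha is unaffected so carries C and received c from Uma (cc), so Aisha is Cc; Julia is unaffected so carries C and received c from Victor (cc), so Julia is Cc.
Every other individual is either homozygous by phenotype or has at least one consistent homozygous assignment, so the count is 5.

5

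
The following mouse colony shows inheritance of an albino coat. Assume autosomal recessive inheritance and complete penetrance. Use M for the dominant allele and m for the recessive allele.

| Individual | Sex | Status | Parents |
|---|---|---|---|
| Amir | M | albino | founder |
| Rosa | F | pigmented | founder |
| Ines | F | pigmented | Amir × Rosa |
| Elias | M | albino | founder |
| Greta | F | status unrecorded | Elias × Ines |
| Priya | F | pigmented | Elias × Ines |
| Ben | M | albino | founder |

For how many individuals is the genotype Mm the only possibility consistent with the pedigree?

Obligate heterozygotes: Ines is pigmented so carries M and received m from Amir (mm), so Ines is Mm; Priya is pigmented so carries M and received m from Elias (mm), so Priya is Mm.
Every other individual is either homozygous by phenotype or has at least one consistent homozygous assignment, so the count is 2.

2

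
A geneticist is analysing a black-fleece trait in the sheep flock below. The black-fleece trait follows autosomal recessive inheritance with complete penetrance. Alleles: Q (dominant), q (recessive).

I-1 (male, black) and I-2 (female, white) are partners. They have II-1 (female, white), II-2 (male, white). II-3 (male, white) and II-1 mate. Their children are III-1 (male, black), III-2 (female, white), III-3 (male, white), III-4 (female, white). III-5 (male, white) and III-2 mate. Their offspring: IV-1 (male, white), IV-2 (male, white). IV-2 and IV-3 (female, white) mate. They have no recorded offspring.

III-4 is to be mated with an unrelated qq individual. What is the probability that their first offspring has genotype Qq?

II-3 is white so carries Q and passed q to III-1 (qq), so II-3 is Qq.
II-1 is white so carries Q and received q from I-1 (qq), so II-1 is Qq.
III-4 is a white offspring of II-3 (Qq) × II-1 (Qq), whose cross gives 1/4 QQ : 1/2 Qq : 1/4 qq; conditioning on being white, III-4 is QQ with probability 1/3, Qq with probability 2/3.
Summing over parental genotype combinations, P(offspring has genotype Qq) = 1/3·1 + 2/3·1/2 = 2/3.

2/3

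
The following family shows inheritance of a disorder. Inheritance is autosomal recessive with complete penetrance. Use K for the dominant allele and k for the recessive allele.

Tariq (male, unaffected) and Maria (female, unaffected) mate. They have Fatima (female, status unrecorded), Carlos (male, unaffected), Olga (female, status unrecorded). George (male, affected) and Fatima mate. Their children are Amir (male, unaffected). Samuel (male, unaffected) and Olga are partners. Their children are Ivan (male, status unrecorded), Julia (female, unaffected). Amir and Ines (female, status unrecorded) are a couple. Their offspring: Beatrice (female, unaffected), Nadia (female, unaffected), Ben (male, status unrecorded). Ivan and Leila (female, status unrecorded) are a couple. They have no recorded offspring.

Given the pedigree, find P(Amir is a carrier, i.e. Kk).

Amir is unaffected so carries K and received k from George (kk), so Amir is Kk, giving P(Kk) = 1.

1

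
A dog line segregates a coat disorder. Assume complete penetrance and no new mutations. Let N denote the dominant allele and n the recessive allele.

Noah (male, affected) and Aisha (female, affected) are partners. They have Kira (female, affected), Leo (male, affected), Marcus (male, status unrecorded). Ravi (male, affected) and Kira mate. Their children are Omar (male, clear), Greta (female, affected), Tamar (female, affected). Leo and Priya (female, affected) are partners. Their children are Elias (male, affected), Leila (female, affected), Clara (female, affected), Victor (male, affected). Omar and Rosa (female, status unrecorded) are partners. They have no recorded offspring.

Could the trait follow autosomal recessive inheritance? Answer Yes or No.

Under autosomal recessive, Omar (clear, male) cannot arise from Ravi (affected) × Kira (affected).

No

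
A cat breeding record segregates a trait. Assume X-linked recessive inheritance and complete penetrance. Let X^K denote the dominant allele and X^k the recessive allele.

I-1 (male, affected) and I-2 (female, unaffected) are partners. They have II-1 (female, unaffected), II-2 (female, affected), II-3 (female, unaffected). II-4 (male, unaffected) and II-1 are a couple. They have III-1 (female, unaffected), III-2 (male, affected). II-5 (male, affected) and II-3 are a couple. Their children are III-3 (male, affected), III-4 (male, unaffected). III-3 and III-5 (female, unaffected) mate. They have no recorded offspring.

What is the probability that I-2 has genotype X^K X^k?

I-2 is unaffected so carries K and passed k to II-2 (X^k X^k), so I-2 is X^K X^k, giving P(X^K X^k) = 1.

1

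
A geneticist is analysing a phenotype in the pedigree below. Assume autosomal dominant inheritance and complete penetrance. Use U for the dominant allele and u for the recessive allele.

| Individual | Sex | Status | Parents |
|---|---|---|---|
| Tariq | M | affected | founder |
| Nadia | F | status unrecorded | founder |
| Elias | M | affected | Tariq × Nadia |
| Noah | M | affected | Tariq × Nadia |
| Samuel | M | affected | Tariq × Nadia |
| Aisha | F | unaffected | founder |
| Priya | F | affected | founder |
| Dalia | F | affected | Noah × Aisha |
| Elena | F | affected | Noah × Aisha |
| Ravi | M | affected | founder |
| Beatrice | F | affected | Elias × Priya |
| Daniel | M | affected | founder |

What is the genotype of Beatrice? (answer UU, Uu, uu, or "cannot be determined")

cannot be determined

Beatrice's phenotype allows UU or Uu, and no parent or child forces a single allele at both positions; consistent genotype assignments exist with Beatrice as UU or Uu.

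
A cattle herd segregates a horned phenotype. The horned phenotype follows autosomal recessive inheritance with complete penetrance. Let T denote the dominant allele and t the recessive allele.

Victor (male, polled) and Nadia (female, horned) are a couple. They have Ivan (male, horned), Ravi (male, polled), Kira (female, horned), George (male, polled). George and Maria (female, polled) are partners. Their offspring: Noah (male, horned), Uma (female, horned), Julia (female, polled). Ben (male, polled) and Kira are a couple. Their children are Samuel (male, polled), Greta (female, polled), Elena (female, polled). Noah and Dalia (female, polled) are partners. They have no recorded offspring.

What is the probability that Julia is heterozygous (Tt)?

2/3

George is polled so carries T and received t from Nadia (tt), so George is Tt.
Maria is polled so carries T and passed t to Noah (tt), so Maria is Tt.
Their cross gives offspring ratios 1/4 TT : 1/2 Tt : 1/4 tt. Conditioning on Julia being polled, P(Tt) = 1/2 / 3/4 = 2/3.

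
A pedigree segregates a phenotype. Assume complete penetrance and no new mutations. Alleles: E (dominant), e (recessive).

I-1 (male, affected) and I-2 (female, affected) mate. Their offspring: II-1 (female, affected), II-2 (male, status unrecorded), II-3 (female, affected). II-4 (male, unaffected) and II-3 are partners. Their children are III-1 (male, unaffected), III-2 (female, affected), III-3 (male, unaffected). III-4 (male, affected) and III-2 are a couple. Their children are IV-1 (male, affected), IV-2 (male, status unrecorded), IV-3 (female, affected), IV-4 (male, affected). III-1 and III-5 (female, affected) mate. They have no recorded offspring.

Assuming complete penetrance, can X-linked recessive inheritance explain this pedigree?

Under X-linked recessive, III-1 (unaffected, male) cannot arise from II-4 (unaffected) × II-3 (affected).

No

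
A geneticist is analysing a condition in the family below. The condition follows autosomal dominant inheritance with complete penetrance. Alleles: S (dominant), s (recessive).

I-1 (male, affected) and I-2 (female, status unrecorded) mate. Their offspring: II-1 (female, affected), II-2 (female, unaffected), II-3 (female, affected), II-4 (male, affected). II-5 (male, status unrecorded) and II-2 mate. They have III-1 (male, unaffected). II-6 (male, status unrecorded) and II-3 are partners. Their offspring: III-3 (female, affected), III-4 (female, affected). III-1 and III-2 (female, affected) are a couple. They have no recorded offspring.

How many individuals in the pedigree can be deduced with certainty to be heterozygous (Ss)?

1

Obligate heterozygotes: I-1 is affected so carries S and passed s to II-2 (ss), so I-1 is Ss.
Every other individual is either homozygous by phenotype or has at least one consistent homozygous assignment, so the count is 1.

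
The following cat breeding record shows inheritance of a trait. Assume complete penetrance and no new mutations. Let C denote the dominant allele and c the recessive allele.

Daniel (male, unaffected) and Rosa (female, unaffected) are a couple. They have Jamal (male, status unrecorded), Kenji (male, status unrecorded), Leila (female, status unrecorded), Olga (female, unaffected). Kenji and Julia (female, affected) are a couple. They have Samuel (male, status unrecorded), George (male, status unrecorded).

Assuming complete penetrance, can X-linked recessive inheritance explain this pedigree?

Yes

A consistent assignment under X-linked recessive exists: Daniel X^C Y, Rosa X^C X^C, Jamal X^C Y, Kenji X^C Y, Leila X^C X^C, Olga X^C X^C, Julia X^c X^c, Samuel X^c Y, George X^c Y.
In this assignment every recorded phenotype matches its genotype and every non-founder's genotype is obtainable from its parents' genotypes, so the pedigree is consistent.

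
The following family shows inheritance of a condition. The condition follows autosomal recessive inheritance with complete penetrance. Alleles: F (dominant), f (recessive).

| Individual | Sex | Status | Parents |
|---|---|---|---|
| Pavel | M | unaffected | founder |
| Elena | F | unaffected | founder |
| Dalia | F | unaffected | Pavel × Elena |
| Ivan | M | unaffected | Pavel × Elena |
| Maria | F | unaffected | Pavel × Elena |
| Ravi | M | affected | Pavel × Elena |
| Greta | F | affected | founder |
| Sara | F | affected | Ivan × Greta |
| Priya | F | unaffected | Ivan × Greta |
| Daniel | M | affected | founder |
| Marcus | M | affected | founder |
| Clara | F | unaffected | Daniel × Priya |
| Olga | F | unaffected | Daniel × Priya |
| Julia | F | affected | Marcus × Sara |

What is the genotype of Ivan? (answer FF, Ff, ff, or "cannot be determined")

From phenotype alone, Ivan is FF or Ff.
Ivan is unaffected so carries F and passed f to Sara (ff), so Ivan is Ff.

Ff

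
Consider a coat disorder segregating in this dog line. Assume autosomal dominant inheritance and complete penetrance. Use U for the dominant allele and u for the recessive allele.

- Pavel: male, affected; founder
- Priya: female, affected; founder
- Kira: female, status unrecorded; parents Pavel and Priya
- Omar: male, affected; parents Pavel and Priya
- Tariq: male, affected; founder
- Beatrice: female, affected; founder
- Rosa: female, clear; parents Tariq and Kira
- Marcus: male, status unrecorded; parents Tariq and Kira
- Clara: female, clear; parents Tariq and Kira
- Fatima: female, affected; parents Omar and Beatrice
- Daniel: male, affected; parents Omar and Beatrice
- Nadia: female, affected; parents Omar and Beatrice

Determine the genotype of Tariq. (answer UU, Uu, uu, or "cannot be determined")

From phenotype alone, Tariq is UU or Uu.
Tariq is affected so carries U and passed u to Rosa (uu), so Tariq is Uu.

Uu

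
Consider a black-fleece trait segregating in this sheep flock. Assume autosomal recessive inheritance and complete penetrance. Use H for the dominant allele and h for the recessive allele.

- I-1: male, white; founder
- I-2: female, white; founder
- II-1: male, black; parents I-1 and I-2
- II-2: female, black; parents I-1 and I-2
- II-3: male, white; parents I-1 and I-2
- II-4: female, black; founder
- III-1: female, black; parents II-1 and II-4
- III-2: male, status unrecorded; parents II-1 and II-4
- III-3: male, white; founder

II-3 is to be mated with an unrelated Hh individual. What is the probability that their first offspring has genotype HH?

I-1 is white so carries H and passed h to II-1 (hh), so I-1 is Hh.
I-2 is white so carries H and passed h to II-1 (hh), so I-2 is Hh.
II-3 is a white offspring of I-1 (Hh) × I-2 (Hh), whose cross gives 1/4 HH : 1/2 Hh : 1/4 hh; conditioning on being white, II-3 is HH with probability 1/3, Hh with probability 2/3.
Summing over parental genotype combinations, P(offspring has genotype HH) = 1/3·1/2 + 2/3·1/4 = 1/3.

1/3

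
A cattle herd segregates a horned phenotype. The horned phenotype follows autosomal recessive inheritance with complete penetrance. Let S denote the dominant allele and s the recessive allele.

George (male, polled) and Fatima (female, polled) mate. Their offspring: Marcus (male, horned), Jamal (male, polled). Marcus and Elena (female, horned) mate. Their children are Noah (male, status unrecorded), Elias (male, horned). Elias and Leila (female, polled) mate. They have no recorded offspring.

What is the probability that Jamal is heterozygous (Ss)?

2/3

George is polled so carries S and passed s to Marcus (ss), so George is Ss.
Fatima is polled so carries S and passed s to Marcus (ss), so Fatima is Ss.
Their cross gives offspring ratios 1/4 SS : 1/2 Ss : 1/4 ss. Conditioning on Jamal being polled, P(Ss) = 1/2 / 3/4 = 2/3.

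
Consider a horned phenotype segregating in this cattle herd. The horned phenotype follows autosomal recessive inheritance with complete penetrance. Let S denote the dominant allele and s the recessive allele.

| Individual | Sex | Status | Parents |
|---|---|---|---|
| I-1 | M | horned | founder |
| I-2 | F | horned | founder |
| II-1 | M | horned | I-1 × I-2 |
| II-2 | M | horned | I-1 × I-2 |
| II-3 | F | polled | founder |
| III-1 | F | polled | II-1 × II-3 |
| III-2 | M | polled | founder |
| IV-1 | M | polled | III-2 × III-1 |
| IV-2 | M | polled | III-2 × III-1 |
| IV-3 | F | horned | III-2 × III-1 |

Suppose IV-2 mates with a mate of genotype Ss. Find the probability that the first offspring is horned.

III-2 is polled so carries S and passed s to IV-3 (ss), so III-2 is Ss.
III-1 is polled so carries S and received s from II-1 (ss), so III-1 is Ss.
IV-2 is a polled offspring of III-2 (Ss) × III-1 (Ss), whose cross gives 1/4 SS : 1/2 Ss : 1/4 ss; conditioning on being polled, IV-2 is SS with probability 1/3, Ss with probability 2/3.
Summing over parental genotype combinations, P(offspring is horned) = 2/3·1/4 = 1/6.

1/6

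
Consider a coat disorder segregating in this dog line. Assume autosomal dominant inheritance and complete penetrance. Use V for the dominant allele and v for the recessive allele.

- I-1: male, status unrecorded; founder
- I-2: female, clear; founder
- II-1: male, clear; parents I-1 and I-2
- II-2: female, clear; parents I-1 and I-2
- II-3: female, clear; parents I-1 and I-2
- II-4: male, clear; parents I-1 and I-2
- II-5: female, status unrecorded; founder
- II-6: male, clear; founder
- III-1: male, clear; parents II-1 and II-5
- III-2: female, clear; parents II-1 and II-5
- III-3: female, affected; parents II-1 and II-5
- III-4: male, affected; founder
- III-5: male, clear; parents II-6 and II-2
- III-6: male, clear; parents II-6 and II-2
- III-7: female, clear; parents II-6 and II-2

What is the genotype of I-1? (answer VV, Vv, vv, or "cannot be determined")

I-1's phenotype is unrecorded, and no parent or child forces a single allele at both positions; consistent genotype assignments exist with I-1 as Vv or vv.

cannot be determined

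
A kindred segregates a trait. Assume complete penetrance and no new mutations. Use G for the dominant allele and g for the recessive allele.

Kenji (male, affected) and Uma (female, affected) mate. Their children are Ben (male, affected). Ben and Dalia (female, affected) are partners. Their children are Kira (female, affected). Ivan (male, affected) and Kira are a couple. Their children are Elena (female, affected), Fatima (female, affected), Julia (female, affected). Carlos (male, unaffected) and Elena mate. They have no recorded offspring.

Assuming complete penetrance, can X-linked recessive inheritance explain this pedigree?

A consistent assignment under X-linked recessive exists: Kenji X^g Y, Uma X^g X^g, Ben X^g Y, Dalia X^g X^g, Kira X^g X^g, Ivan X^g Y, Elena X^g X^g, Fatima X^g X^g, Julia X^g X^g, Carlos X^G Y.
In this assignment every recorded phenotype matches its genotype and every non-founder's genotype is obtainable from its parents' genotypes, so the pedigree is consistent.

Yes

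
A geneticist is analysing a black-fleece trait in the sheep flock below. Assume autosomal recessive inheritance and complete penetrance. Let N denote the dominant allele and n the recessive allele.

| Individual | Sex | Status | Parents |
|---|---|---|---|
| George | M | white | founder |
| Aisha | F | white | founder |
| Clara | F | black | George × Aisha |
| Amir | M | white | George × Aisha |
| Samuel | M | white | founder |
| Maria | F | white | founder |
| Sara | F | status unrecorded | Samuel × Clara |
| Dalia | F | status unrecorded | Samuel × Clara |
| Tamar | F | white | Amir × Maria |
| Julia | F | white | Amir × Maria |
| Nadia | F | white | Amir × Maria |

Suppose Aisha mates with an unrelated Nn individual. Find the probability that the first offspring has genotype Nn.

1/2

Aisha is white so carries N and passed n to Clara (nn), so Aisha is Nn.
The cross gives 1/4 NN : 1/2 Nn : 1/4 nn, so P(offspring has genotype Nn) = 1/2.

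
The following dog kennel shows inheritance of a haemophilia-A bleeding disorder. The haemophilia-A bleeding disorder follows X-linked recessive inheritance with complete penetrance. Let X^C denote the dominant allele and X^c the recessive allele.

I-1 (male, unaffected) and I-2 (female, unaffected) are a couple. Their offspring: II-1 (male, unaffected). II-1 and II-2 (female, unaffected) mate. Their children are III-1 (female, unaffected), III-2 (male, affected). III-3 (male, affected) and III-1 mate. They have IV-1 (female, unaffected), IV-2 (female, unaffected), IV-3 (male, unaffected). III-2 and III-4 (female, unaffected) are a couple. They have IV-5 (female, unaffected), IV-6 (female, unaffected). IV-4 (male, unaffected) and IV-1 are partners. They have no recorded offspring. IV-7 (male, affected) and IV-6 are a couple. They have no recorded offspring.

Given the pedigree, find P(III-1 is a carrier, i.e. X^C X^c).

II-1 is unaffected, so II-1 is X^C Y.
II-2 is unaffected so carries C and passed c to III-2 (X^c Y), so II-2 is X^C X^c.
Their cross gives offspring ratios 1/2 X^C X^C : 1/2 X^C X^c. Conditioning on III-1 being unaffected, P(X^C X^c) = 1/2 / 1 = 1/2 before taking III-1's own offspring into account.
III-3 is affected, so III-3 is X^c Y.
Now use III-1's offspring. Probability of each recorded status — unaffected daughter IV-1: 1/2 if III-1 is X^C X^c, 1 if X^C X^C; unaffected daughter IV-2: 1/2 if III-1 is X^C X^c, 1 if X^C X^C; unaffected son IV-3: 1/2 if III-1 is X^C X^c, 1 if X^C X^C.
Bayes: P(X^C X^c) = 1/2·1/8 / (1/2·1/8 + 1/2·1) = 1/9.

1/9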